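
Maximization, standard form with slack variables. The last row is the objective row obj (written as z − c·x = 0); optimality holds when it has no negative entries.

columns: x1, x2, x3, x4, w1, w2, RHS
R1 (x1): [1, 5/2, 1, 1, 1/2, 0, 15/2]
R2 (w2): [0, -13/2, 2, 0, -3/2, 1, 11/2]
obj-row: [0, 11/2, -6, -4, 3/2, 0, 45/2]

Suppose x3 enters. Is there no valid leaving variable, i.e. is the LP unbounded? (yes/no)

no

Column x3 has positive entries in row(s) 1, 2, so the ratio test bounds it — not unbounded.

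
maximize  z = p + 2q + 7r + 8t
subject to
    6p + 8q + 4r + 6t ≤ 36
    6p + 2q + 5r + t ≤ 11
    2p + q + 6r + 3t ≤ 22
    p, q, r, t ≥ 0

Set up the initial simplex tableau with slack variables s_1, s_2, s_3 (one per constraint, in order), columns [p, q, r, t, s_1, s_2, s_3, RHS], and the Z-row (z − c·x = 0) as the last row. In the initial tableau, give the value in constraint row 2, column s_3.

Slack s_3 belongs to constraint 3; its column is the unit vector e_3, so the entry in row 2 is 0.

0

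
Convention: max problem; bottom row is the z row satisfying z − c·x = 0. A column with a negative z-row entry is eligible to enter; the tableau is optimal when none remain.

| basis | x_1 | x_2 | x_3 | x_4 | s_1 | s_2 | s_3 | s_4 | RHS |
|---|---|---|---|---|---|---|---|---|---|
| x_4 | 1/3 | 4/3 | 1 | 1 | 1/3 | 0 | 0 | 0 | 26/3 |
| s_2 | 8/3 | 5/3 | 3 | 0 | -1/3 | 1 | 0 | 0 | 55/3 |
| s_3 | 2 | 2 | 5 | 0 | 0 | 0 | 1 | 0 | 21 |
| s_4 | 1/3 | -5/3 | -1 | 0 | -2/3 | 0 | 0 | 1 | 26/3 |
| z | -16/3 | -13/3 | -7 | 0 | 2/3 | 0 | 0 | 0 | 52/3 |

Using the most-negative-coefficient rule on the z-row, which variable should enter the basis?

Negative z-row entries: x_1: -16/3, x_2: -13/3, x_3: -7.
The most negative is -7 in column x_3, so x_3 enters.

x_3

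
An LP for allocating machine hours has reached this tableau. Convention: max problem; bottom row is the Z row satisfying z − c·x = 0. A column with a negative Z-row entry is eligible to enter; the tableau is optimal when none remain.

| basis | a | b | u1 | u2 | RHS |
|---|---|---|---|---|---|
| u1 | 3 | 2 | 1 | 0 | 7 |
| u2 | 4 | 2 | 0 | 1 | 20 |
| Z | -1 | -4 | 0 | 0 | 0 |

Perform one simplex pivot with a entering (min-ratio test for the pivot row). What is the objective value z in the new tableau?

7/3

Ratio test on column a — row 1: 7/3 = 7/3; row 2: 20/4 = 5. Minimum is 7/3 at row 1 (u1 leaves); pivot element 3.
Pivot on row 1; the Z-row RHS becomes 0 − (-1)·(7/3) = 7/3.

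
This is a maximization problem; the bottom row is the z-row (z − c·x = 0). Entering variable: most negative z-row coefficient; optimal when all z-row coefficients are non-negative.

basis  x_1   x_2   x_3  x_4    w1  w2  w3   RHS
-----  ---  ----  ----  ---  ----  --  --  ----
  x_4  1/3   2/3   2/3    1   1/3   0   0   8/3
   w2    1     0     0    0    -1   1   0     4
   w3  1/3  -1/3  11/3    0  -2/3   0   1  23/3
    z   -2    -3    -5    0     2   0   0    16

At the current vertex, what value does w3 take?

w3 is basic (row 3); its value is the RHS of that row, 23/3.

23/3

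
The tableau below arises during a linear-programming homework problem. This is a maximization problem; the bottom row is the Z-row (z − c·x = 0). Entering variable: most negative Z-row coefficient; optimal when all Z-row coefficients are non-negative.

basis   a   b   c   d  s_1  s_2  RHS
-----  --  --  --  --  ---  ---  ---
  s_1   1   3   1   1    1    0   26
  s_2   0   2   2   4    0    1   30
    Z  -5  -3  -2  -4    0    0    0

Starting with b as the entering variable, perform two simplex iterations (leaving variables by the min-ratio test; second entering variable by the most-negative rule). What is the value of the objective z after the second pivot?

Ratio test on column b — row 1: 26/3 = 26/3; row 2: 30/2 = 15. Minimum is 26/3 at row 1 (s_1 leaves); pivot element 3.
Pivot on row 1; the Z-row RHS becomes 0 − (-3)·(26/3) = 26.
Next entering variable (most negative Z-row entry -4): a.
Ratio test on column a — row 1: (26/3)/(1/3) = 26; row 2: entry -2/3 ≤ 0. Minimum is 26 at row 1 (b leaves); pivot element 1/3.
After the second pivot the Z-row RHS is 26 − (-4)·26 = 130.

130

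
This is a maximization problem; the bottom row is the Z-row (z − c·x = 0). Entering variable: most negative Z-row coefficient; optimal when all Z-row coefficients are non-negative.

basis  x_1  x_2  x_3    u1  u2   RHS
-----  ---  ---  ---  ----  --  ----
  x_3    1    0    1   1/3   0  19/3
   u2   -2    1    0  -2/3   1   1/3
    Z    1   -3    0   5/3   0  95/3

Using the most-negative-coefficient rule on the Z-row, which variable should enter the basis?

Negative Z-row entries: x_2: -3.
The most negative is -3 in column x_2, so x_2 enters.

x_2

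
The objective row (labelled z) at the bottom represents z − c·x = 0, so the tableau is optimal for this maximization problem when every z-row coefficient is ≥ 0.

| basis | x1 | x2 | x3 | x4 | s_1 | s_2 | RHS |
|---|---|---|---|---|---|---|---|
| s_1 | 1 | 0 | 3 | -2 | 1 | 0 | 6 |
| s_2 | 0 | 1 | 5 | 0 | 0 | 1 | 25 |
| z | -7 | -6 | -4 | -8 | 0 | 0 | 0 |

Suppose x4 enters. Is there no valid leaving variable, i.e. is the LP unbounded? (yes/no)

Every constraint-row entry in column x4 is ≤ 0, so increasing x4 is unbounded.

yes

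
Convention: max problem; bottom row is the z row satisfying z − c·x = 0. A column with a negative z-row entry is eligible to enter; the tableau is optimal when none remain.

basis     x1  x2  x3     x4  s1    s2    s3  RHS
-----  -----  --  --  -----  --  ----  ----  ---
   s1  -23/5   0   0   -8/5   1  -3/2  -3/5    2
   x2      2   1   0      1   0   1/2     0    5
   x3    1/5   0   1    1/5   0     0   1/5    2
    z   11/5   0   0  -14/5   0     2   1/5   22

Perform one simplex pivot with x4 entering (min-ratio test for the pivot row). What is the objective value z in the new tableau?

36

Ratio test on column x4 — row 1: entry -8/5 ≤ 0; row 2: 5/1 = 5; row 3: 2/(1/5) = 10. Minimum is 5 at row 2 (x2 leaves); pivot element 1.
Pivot on row 2; the z-row RHS becomes 22 − (-14/5)·5 = 36.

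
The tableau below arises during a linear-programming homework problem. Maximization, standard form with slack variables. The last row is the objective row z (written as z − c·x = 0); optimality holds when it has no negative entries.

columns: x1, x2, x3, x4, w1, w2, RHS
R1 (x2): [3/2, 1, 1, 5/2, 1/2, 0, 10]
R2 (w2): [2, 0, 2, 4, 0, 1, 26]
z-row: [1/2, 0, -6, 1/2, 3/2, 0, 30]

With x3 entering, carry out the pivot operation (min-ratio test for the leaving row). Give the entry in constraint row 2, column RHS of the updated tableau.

Ratio test on column x3 — row 1: 10/1 = 10; row 2: 26/2 = 13. Minimum is 10 at row 1 (x2 leaves); pivot element 1.
Divide row 1 by 1; eliminate column x3 from the other rows.
Row 2 update in column RHS: 26 − 2·10 = 6.

6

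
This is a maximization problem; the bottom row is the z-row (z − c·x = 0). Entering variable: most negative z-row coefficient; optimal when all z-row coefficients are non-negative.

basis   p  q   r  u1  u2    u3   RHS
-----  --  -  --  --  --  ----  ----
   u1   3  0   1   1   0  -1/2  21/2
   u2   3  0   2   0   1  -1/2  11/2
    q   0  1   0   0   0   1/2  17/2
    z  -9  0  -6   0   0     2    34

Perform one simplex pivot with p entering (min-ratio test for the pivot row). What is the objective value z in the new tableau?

101/2

Ratio test on column p — row 1: (21/2)/3 = 7/2; row 2: (11/2)/3 = 11/6; row 3: entry 0 ≤ 0. Minimum is 11/6 at row 2 (u2 leaves); pivot element 3.
Pivot on row 2; the z-row RHS becomes 34 − (-9)·(11/6) = 101/2.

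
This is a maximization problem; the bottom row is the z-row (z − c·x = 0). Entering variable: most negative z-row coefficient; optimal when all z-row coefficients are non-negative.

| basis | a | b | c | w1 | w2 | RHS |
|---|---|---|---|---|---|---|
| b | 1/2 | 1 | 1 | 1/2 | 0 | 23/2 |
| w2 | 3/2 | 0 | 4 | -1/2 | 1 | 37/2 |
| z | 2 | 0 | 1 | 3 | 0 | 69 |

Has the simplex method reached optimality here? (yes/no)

Every z-row coefficient is ≥ 0, so the tableau is optimal.

yes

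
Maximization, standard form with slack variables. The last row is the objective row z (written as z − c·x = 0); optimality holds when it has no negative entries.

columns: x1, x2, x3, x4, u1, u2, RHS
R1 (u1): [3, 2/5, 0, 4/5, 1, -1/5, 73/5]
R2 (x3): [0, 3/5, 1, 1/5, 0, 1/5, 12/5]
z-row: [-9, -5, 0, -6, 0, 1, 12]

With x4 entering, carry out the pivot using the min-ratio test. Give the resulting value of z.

84

Ratio test on column x4 — row 1: (73/5)/(4/5) = 73/4; row 2: (12/5)/(1/5) = 12. Minimum is 12 at row 2 (x3 leaves); pivot element 1/5.
Pivot on row 2; the z-row RHS becomes 12 − (-6)·12 = 84.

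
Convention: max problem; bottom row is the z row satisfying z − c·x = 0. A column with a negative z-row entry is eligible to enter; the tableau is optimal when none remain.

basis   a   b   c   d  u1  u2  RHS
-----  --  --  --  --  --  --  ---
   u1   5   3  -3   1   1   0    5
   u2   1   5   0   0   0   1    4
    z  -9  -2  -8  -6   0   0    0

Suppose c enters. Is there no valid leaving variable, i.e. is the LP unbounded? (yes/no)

Every constraint-row entry in column c is ≤ 0, so increasing c is unbounded.

yes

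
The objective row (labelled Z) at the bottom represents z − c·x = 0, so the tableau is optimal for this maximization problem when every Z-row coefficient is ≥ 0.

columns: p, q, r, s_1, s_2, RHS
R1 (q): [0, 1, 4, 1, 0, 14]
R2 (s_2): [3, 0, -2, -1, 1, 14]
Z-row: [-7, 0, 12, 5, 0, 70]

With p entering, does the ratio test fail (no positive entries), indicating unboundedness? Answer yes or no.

Column p has positive entries in row(s) 2, so the ratio test bounds it — not unbounded.

no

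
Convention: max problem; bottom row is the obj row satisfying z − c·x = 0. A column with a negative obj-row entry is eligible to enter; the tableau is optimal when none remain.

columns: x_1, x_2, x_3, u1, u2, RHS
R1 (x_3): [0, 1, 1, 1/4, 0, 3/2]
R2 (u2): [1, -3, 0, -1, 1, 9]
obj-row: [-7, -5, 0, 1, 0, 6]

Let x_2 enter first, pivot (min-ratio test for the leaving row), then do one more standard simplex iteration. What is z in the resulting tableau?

Ratio test on column x_2 — row 1: (3/2)/1 = 3/2; row 2: entry -3 ≤ 0. Minimum is 3/2 at row 1 (x_3 leaves); pivot element 1.
Pivot on row 1; the obj-row RHS becomes 6 − (-5)·(3/2) = 27/2.
Next entering variable (most negative obj-row entry -7): x_1.
Ratio test on column x_1 — row 1: entry 0 ≤ 0; row 2: (27/2)/1 = 27/2. Minimum is 27/2 at row 2 (u2 leaves); pivot element 1.
After the second pivot the obj-row RHS is 27/2 − (-7)·(27/2) = 108.

108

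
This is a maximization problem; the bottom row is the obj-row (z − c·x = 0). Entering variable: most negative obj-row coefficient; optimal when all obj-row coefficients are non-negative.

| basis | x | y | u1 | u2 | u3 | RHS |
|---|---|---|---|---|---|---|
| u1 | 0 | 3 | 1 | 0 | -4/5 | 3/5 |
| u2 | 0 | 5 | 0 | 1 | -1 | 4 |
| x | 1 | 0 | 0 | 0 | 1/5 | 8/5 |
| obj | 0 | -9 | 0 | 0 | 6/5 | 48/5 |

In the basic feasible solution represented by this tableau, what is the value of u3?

0

u3 is not in the basis, so in the current basic feasible solution u3 = 0.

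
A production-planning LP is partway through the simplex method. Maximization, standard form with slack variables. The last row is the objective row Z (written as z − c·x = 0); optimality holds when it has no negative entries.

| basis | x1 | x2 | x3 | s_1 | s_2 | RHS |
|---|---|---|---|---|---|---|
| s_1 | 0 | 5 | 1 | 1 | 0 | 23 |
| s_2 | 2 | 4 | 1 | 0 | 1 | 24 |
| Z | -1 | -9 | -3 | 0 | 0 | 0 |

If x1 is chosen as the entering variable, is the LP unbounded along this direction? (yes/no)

no

Column x1 has positive entries in row(s) 2, so the ratio test bounds it — not unbounded.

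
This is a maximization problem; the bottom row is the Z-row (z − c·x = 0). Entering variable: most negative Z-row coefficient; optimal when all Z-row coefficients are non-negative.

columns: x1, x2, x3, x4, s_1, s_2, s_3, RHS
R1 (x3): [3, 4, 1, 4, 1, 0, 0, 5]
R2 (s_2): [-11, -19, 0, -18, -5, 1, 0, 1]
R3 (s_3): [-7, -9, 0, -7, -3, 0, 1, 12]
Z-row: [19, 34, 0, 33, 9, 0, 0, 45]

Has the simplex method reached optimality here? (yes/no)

yes

Every Z-row coefficient is ≥ 0, so the tableau is optimal.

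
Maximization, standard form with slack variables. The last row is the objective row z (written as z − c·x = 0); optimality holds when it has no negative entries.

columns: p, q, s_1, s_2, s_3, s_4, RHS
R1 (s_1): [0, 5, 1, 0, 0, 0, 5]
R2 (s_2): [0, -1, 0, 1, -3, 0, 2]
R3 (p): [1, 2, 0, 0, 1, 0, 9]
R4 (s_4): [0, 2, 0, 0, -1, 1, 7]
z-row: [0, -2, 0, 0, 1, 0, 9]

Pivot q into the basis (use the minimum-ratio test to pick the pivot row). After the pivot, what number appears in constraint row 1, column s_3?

Ratio test on column q — row 1: 5/5 = 1; row 2: entry -1 ≤ 0; row 3: 9/2 = 9/2; row 4: 7/2 = 7/2. Minimum is 1 at row 1 (s_1 leaves); pivot element 5.
Divide row 1 by 5; eliminate column q from the other rows.
In the new row 1, the s_3 entry is the old entry divided by the pivot: 0/5 = 0.

0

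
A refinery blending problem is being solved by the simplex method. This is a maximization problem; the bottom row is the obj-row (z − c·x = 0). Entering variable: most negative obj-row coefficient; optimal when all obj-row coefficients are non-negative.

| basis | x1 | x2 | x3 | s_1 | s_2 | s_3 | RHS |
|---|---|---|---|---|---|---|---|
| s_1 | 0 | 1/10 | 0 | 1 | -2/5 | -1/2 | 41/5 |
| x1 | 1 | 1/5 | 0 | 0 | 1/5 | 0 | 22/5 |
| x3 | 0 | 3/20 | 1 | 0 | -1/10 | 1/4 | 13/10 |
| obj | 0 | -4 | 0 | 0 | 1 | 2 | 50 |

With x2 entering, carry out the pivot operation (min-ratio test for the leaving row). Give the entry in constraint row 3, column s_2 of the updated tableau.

Ratio test on column x2 — row 1: (41/5)/(1/10) = 82; row 2: (22/5)/(1/5) = 22; row 3: (13/10)/(3/20) = 26/3. Minimum is 26/3 at row 3 (x3 leaves); pivot element 3/20.
Divide row 3 by 3/20; eliminate column x2 from the other rows.
In the new row 3, the s_2 entry is the old entry divided by the pivot: (-1/10)/(3/20) = -2/3.

-2/3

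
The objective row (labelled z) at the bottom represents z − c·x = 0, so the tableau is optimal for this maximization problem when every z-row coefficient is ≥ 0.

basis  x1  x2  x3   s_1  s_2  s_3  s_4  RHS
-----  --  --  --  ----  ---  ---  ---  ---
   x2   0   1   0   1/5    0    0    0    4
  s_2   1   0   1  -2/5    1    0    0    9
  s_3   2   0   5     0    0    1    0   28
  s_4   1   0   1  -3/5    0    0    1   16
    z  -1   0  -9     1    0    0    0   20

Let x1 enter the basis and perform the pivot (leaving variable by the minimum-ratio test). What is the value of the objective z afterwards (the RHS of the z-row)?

29

Ratio test on column x1 — row 1: entry 0 ≤ 0; row 2: 9/1 = 9; row 3: 28/2 = 14; row 4: 16/1 = 16. Minimum is 9 at row 2 (s_2 leaves); pivot element 1.
Pivot on row 2; the z-row RHS becomes 20 − (-1)·9 = 29.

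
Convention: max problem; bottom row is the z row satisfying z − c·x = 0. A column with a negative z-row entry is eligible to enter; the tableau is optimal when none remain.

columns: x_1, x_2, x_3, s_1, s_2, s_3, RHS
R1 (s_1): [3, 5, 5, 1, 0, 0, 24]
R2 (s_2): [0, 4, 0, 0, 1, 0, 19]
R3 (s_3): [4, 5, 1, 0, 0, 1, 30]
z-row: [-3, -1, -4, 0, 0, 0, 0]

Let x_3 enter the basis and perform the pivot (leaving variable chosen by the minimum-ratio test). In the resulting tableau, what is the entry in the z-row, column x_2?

3

Ratio test on column x_3 — row 1: 24/5 = 24/5; row 2: entry 0 ≤ 0; row 3: 30/1 = 30. Minimum is 24/5 at row 1 (s_1 leaves); pivot element 5.
Divide row 1 by 5; eliminate column x_3 from the other rows.
z-row update in column x_2: -1 − (-4)·1 = 3.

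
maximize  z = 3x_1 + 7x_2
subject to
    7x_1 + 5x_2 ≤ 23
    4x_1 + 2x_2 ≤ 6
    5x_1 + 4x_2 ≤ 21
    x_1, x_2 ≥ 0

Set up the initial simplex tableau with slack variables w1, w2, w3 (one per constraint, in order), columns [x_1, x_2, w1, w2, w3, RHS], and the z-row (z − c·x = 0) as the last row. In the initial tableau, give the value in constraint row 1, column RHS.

23

The RHS of constraint 1 is b_1 = 23.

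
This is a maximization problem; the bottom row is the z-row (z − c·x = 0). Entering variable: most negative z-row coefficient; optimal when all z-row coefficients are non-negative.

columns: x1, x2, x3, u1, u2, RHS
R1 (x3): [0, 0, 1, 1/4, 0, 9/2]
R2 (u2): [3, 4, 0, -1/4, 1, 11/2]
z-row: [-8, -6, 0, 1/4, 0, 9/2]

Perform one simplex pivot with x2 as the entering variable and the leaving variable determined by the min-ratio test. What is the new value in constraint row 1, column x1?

Ratio test on column x2 — row 1: entry 0 ≤ 0; row 2: (11/2)/4 = 11/8. Minimum is 11/8 at row 2 (u2 leaves); pivot element 4.
Divide row 2 by 4; eliminate column x2 from the other rows.
Row 1 update in column x1: 0 − 0·(3/4) = 0.

0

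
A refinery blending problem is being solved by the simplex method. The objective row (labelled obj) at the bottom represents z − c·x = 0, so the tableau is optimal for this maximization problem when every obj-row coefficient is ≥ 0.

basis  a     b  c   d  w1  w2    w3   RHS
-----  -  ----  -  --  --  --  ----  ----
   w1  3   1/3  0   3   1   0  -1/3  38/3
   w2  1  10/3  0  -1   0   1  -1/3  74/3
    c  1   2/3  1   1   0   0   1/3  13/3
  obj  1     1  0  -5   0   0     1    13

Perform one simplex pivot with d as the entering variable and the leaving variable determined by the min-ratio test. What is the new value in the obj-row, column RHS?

307/9

Ratio test on column d — row 1: (38/3)/3 = 38/9; row 2: entry -1 ≤ 0; row 3: (13/3)/1 = 13/3. Minimum is 38/9 at row 1 (w1 leaves); pivot element 3.
Divide row 1 by 3; eliminate column d from the other rows.
obj-row update in column RHS: 13 − (-5)·(38/9) = 307/9.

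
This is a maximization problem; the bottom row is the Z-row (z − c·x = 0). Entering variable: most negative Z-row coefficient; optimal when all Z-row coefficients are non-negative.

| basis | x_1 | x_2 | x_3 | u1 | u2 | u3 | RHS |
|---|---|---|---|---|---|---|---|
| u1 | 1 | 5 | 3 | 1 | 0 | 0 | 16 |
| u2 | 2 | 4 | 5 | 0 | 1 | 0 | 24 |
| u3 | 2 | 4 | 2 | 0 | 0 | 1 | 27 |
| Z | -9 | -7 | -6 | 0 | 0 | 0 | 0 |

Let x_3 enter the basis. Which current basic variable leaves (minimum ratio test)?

u2

Column x_3 entries and ratios — u1: 16/3 = 16/3; u2: 24/5 = 24/5; u3: 27/2 = 27/2.
Smallest ratio is 24/5 in the row of u2, so u2 leaves.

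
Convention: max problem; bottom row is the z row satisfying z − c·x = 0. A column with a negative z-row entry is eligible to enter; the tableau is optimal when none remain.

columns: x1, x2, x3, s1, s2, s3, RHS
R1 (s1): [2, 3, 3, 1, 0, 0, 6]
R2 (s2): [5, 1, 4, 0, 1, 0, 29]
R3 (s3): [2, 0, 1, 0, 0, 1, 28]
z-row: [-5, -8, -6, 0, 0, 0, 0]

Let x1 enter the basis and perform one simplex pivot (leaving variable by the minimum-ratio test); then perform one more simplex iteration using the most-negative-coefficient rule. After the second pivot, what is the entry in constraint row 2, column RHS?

27

Ratio test on column x1 — row 1: 6/2 = 3; row 2: 29/5 = 29/5; row 3: 28/2 = 14. Minimum is 3 at row 1 (s1 leaves); pivot element 2.
Divide row 1 by 2; eliminate column x1 from the other rows.
Second iteration: most negative z-row entry is -1/2 in column x2, so x2 enters.
Ratio test on column x2 — row 1: 3/(3/2) = 2; row 2: entry -13/2 ≤ 0; row 3: entry -3 ≤ 0. Minimum is 2 at row 1 (x1 leaves); pivot element 3/2.
Divide row 1 by 3/2; eliminate column x2 from the other rows.
After both pivots, the entry at constraint row 2, column RHS is 27.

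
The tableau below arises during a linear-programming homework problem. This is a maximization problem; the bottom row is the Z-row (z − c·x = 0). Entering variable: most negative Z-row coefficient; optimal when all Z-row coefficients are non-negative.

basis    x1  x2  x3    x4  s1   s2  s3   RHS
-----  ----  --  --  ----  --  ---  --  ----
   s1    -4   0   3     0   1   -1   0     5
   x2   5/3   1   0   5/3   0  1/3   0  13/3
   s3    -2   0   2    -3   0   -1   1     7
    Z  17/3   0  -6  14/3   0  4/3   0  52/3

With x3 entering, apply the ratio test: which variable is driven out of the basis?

s1

Column x3 entries and ratios — s1: 5/3 = 5/3; x2: 0 ≤ 0, skip; s3: 7/2 = 7/2.
Smallest ratio is 5/3 in the row of s1, so s1 leaves.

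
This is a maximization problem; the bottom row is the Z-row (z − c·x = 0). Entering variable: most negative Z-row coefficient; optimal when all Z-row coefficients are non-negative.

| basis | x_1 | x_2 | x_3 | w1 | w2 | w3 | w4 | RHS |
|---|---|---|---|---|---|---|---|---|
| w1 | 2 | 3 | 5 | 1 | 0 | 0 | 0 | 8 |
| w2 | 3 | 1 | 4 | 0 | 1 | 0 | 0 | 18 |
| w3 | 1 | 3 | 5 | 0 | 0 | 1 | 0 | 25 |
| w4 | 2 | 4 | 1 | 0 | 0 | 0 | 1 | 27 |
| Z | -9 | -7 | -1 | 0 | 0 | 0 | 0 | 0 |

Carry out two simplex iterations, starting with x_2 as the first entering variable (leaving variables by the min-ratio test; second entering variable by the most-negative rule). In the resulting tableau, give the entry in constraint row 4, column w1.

Ratio test on column x_2 — row 1: 8/3 = 8/3; row 2: 18/1 = 18; row 3: 25/3 = 25/3; row 4: 27/4 = 27/4. Minimum is 8/3 at row 1 (w1 leaves); pivot element 3.
Divide row 1 by 3; eliminate column x_2 from the other rows.
Second iteration: most negative Z-row entry is -13/3 in column x_1, so x_1 enters.
Ratio test on column x_1 — row 1: (8/3)/(2/3) = 4; row 2: (46/3)/(7/3) = 46/7; row 3: entry -1 ≤ 0; row 4: entry -2/3 ≤ 0. Minimum is 4 at row 1 (x_2 leaves); pivot element 2/3.
Divide row 1 by 2/3; eliminate column x_1 from the other rows.
After both pivots, the entry at constraint row 4, column w1 is -1.

-1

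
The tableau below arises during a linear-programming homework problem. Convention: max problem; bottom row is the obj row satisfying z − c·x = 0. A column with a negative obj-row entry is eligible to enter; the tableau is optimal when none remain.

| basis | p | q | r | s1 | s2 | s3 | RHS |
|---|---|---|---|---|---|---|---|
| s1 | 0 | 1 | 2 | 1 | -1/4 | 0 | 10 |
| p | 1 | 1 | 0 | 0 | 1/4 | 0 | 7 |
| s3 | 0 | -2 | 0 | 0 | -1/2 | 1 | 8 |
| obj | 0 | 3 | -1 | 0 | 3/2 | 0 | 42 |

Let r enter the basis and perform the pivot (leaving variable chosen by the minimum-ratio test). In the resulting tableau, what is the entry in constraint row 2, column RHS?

7

Ratio test on column r — row 1: 10/2 = 5; row 2: entry 0 ≤ 0; row 3: entry 0 ≤ 0. Minimum is 5 at row 1 (s1 leaves); pivot element 2.
Divide row 1 by 2; eliminate column r from the other rows.
Row 2 update in column RHS: 7 − 0·5 = 7.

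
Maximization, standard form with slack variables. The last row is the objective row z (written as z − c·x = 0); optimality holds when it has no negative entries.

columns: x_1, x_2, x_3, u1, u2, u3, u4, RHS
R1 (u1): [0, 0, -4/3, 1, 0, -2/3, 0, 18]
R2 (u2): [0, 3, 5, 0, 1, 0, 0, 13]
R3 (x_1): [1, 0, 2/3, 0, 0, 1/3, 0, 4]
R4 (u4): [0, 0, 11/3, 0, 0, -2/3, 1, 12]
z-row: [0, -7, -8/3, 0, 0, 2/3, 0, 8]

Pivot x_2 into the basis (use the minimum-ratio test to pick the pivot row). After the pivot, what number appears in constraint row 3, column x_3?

2/3

Ratio test on column x_2 — row 1: entry 0 ≤ 0; row 2: 13/3 = 13/3; row 3: entry 0 ≤ 0; row 4: entry 0 ≤ 0. Minimum is 13/3 at row 2 (u2 leaves); pivot element 3.
Divide row 2 by 3; eliminate column x_2 from the other rows.
Row 3 update in column x_3: 2/3 − 0·(5/3) = 2/3.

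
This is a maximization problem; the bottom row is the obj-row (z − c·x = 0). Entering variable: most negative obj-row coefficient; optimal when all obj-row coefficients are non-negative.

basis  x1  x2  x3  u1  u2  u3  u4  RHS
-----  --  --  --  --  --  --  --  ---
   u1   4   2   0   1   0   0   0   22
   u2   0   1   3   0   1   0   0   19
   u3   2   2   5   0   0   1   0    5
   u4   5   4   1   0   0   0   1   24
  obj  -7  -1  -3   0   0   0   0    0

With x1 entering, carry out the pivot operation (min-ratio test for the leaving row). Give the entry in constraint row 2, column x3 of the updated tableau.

3

Ratio test on column x1 — row 1: 22/4 = 11/2; row 2: entry 0 ≤ 0; row 3: 5/2 = 5/2; row 4: 24/5 = 24/5. Minimum is 5/2 at row 3 (u3 leaves); pivot element 2.
Divide row 3 by 2; eliminate column x1 from the other rows.
Row 2 update in column x3: 3 − 0·(5/2) = 3.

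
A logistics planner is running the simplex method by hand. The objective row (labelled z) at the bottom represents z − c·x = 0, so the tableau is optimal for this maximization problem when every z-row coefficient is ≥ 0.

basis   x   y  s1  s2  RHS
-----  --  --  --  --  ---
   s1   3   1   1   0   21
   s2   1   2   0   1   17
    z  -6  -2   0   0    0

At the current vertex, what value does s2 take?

s2 is basic (row 2); its value is the RHS of that row, 17.

17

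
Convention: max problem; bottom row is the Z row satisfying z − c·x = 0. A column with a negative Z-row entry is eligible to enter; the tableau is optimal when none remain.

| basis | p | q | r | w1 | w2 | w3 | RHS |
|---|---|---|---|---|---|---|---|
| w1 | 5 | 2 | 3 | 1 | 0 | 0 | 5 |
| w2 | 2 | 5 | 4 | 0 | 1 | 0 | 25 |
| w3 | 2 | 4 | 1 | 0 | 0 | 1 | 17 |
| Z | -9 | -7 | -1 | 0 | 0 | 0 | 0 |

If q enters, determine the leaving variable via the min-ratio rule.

Column q entries and ratios — w1: 5/2 = 5/2; w2: 25/5 = 5; w3: 17/4 = 17/4.
Smallest ratio is 5/2 in the row of w1, so w1 leaves.

w1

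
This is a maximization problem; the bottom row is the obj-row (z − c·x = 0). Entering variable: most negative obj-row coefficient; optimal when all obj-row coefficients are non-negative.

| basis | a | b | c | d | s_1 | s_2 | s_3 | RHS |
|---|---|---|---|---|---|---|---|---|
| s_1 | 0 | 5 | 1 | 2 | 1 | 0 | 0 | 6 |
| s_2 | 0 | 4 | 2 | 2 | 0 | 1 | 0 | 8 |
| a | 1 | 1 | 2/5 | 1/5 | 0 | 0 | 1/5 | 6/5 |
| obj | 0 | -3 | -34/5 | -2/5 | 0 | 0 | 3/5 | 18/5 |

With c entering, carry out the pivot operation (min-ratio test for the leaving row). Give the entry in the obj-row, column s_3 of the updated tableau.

Ratio test on column c — row 1: 6/1 = 6; row 2: 8/2 = 4; row 3: (6/5)/(2/5) = 3. Minimum is 3 at row 3 (a leaves); pivot element 2/5.
Divide row 3 by 2/5; eliminate column c from the other rows.
obj-row update in column s_3: 3/5 − (-34/5)·(1/2) = 4.

4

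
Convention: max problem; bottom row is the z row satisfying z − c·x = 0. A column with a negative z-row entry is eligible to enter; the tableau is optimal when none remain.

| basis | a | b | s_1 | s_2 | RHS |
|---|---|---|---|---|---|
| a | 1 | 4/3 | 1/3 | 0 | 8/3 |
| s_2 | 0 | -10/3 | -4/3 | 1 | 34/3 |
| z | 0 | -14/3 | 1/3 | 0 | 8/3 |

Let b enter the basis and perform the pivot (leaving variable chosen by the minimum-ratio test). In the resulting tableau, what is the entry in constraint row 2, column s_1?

Ratio test on column b — row 1: (8/3)/(4/3) = 2; row 2: entry -10/3 ≤ 0. Minimum is 2 at row 1 (a leaves); pivot element 4/3.
Divide row 1 by 4/3; eliminate column b from the other rows.
Row 2 update in column s_1: -4/3 − (-10/3)·(1/4) = -1/2.

-1/2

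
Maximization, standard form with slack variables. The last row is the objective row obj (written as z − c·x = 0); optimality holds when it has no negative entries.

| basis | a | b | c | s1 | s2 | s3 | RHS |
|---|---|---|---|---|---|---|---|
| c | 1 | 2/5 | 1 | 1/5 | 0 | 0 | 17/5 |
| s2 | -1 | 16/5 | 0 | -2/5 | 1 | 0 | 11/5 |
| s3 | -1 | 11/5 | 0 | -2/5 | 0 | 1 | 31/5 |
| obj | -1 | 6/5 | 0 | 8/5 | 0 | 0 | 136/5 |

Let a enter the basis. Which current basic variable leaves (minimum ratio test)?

c

Column a entries and ratios — c: (17/5)/1 = 17/5; s2: -1 ≤ 0, skip; s3: -1 ≤ 0, skip.
Smallest ratio is 17/5 in the row of c, so c leaves.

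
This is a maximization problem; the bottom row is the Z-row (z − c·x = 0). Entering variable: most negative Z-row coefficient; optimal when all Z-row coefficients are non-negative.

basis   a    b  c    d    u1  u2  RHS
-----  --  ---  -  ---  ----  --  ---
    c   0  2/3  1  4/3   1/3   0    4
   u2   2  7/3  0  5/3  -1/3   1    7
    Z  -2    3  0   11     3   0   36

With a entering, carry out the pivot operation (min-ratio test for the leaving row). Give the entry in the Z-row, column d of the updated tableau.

38/3

Ratio test on column a — row 1: entry 0 ≤ 0; row 2: 7/2 = 7/2. Minimum is 7/2 at row 2 (u2 leaves); pivot element 2.
Divide row 2 by 2; eliminate column a from the other rows.
Z-row update in column d: 11 − (-2)·(5/6) = 38/3.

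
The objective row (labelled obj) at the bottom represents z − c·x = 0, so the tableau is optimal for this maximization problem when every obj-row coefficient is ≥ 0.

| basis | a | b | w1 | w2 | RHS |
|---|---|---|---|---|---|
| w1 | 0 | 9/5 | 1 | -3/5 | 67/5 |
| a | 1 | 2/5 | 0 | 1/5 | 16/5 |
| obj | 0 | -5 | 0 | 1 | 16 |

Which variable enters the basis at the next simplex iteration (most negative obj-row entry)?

b

Negative obj-row entries: b: -5.
The most negative is -5 in column b, so b enters.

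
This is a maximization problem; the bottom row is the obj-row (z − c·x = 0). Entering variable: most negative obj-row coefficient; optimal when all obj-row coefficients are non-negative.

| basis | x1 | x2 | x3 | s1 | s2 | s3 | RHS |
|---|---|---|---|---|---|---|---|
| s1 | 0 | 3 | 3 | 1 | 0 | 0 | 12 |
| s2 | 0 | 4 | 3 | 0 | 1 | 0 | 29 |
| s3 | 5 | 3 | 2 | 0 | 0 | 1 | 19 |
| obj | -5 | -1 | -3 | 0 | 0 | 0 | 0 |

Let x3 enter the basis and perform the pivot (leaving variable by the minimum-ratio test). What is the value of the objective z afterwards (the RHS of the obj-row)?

12

Ratio test on column x3 — row 1: 12/3 = 4; row 2: 29/3 = 29/3; row 3: 19/2 = 19/2. Minimum is 4 at row 1 (s1 leaves); pivot element 3.
Pivot on row 1; the obj-row RHS becomes 0 − (-3)·4 = 12.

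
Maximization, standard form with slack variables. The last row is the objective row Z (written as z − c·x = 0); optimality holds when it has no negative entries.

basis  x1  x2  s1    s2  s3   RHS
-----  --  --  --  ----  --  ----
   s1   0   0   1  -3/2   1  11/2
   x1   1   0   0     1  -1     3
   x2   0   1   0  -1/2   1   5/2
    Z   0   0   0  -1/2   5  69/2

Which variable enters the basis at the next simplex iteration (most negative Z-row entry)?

s2

Negative Z-row entries: s2: -1/2.
The most negative is -1/2 in column s2, so s2 enters.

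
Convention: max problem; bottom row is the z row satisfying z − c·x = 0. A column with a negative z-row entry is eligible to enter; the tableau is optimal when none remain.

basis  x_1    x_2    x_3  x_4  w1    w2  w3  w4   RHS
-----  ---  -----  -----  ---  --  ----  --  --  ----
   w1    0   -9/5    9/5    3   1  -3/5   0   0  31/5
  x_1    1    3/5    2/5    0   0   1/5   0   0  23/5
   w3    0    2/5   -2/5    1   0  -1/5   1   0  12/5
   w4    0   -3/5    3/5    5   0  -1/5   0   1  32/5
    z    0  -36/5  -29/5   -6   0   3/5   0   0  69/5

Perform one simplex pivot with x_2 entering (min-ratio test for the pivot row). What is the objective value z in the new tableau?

Ratio test on column x_2 — row 1: entry -9/5 ≤ 0; row 2: (23/5)/(3/5) = 23/3; row 3: (12/5)/(2/5) = 6; row 4: entry -3/5 ≤ 0. Minimum is 6 at row 3 (w3 leaves); pivot element 2/5.
Pivot on row 3; the z-row RHS becomes 69/5 − (-36/5)·6 = 57.

57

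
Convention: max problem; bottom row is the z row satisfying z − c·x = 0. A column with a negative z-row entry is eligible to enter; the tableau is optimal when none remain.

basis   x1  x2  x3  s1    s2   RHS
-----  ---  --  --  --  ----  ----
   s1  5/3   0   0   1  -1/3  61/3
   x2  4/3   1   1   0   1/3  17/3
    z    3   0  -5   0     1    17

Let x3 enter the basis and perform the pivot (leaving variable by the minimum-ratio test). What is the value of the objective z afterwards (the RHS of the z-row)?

136/3

Ratio test on column x3 — row 1: entry 0 ≤ 0; row 2: (17/3)/1 = 17/3. Minimum is 17/3 at row 2 (x2 leaves); pivot element 1.
Pivot on row 2; the z-row RHS becomes 17 − (-5)·(17/3) = 136/3.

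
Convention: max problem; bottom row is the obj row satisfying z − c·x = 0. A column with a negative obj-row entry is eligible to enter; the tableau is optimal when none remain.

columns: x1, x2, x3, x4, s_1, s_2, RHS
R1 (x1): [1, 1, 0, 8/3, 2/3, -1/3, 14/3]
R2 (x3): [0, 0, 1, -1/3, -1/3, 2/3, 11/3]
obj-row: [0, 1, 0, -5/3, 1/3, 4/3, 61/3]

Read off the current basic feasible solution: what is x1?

x1 is basic (row 1); its value is the RHS of that row, 14/3.

14/3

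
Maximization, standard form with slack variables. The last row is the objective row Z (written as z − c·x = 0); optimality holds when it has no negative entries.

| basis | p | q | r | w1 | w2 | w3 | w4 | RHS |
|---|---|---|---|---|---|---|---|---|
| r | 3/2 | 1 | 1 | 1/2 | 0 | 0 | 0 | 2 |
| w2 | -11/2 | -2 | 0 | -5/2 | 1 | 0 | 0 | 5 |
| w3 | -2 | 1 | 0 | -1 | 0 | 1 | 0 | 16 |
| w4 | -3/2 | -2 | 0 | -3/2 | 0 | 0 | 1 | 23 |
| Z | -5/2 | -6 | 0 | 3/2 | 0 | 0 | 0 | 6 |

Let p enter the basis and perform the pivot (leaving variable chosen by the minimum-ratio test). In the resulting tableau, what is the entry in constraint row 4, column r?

Ratio test on column p — row 1: 2/(3/2) = 4/3; row 2: entry -11/2 ≤ 0; row 3: entry -2 ≤ 0; row 4: entry -3/2 ≤ 0. Minimum is 4/3 at row 1 (r leaves); pivot element 3/2.
Divide row 1 by 3/2; eliminate column p from the other rows.
Row 4 update in column r: 0 − (-3/2)·(2/3) = 1.

1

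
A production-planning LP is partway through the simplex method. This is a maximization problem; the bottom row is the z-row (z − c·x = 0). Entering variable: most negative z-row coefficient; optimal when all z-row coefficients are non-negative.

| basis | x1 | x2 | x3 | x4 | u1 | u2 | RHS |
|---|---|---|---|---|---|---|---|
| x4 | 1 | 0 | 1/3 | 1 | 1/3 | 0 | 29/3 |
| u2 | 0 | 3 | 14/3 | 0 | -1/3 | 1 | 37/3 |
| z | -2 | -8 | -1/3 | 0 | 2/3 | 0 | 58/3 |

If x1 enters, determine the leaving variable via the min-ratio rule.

x4

Column x1 entries and ratios — x4: (29/3)/1 = 29/3; u2: 0 ≤ 0, skip.
Smallest ratio is 29/3 in the row of x4, so x4 leaves.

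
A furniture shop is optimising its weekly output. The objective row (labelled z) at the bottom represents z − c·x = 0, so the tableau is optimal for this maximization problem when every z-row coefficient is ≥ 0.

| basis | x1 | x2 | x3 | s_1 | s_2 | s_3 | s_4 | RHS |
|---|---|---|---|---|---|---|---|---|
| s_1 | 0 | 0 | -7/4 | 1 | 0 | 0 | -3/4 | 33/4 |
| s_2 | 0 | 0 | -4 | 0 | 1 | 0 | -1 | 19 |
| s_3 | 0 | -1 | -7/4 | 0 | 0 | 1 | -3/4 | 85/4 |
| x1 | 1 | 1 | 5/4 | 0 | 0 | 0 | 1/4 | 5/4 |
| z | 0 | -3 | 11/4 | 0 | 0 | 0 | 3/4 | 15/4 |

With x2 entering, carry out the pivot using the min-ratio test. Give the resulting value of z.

Ratio test on column x2 — row 1: entry 0 ≤ 0; row 2: entry 0 ≤ 0; row 3: entry -1 ≤ 0; row 4: (5/4)/1 = 5/4. Minimum is 5/4 at row 4 (x1 leaves); pivot element 1.
Pivot on row 4; the z-row RHS becomes 15/4 − (-3)·(5/4) = 15/2.

15/2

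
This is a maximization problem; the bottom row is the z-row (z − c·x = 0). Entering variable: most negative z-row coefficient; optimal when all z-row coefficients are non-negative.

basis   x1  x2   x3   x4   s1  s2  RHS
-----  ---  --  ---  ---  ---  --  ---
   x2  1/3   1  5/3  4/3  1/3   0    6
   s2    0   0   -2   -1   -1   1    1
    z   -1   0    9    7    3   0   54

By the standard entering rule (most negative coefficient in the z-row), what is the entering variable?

Negative z-row entries: x1: -1.
The most negative is -1 in column x1, so x1 enters.

x1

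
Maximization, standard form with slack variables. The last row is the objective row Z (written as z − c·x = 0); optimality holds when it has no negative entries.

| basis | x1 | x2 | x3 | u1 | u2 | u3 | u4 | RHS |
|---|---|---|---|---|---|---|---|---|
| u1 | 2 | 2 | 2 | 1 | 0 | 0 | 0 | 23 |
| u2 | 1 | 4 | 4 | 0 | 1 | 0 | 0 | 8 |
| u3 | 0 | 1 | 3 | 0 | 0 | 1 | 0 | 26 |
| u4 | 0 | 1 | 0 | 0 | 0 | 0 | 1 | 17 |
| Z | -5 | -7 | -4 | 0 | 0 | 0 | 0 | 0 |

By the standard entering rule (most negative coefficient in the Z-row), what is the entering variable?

Negative Z-row entries: x1: -5, x2: -7, x3: -4.
The most negative is -7 in column x2, so x2 enters.

x2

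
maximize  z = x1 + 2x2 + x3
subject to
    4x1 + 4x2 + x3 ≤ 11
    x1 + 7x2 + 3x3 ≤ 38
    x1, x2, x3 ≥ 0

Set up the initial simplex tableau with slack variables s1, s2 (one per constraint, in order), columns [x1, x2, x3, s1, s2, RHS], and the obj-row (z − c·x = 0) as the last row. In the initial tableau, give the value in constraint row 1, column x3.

Constraint 1 has coefficient 1 on x3.

1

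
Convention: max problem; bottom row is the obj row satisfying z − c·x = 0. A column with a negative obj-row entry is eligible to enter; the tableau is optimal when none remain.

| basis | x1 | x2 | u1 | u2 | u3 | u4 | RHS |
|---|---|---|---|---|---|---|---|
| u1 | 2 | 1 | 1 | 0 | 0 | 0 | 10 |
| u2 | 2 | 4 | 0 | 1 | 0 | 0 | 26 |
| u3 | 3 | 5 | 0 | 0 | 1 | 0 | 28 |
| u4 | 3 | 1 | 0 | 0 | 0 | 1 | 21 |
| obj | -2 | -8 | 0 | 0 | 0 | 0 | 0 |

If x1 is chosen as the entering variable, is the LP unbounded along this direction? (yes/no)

Column x1 has positive entries in row(s) 1, 2, 3, 4, so the ratio test bounds it — not unbounded.

no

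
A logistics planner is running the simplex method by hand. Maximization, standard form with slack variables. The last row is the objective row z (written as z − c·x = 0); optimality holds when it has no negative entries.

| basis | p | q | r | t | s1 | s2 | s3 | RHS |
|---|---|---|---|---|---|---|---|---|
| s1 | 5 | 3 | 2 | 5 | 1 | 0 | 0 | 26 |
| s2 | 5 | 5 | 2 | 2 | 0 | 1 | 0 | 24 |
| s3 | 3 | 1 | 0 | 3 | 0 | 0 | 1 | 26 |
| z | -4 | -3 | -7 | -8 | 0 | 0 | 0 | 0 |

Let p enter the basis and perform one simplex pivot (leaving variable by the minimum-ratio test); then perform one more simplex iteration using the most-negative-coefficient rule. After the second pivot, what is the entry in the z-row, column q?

-49/15

Ratio test on column p — row 1: 26/5 = 26/5; row 2: 24/5 = 24/5; row 3: 26/3 = 26/3. Minimum is 24/5 at row 2 (s2 leaves); pivot element 5.
Divide row 2 by 5; eliminate column p from the other rows.
Second iteration: most negative z-row entry is -32/5 in column t, so t enters.
Ratio test on column t — row 1: 2/3 = 2/3; row 2: (24/5)/(2/5) = 12; row 3: (58/5)/(9/5) = 58/9. Minimum is 2/3 at row 1 (s1 leaves); pivot element 3.
Divide row 1 by 3; eliminate column t from the other rows.
After both pivots, the entry at the z-row, column q is -49/15.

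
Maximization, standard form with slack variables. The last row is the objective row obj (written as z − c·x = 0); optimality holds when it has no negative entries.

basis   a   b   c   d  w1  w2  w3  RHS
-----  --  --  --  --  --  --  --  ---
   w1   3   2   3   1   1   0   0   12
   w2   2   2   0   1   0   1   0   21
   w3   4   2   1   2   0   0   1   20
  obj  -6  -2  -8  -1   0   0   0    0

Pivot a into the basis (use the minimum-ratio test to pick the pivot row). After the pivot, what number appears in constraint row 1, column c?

Ratio test on column a — row 1: 12/3 = 4; row 2: 21/2 = 21/2; row 3: 20/4 = 5. Minimum is 4 at row 1 (w1 leaves); pivot element 3.
Divide row 1 by 3; eliminate column a from the other rows.
In the new row 1, the c entry is the old entry divided by the pivot: 3/3 = 1.

1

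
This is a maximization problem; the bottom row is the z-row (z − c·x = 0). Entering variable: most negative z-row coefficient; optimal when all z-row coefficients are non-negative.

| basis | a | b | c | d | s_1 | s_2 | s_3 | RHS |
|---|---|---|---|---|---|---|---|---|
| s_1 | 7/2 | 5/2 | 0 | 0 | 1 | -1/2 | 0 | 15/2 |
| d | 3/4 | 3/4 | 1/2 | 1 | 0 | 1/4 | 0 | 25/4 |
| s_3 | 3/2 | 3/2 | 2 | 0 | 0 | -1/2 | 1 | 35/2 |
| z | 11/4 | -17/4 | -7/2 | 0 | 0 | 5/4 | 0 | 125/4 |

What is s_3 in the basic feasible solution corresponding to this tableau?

s_3 is basic (row 3); its value is the RHS of that row, 35/2.

35/2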